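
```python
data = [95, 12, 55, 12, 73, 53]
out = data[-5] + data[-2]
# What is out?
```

data has length 6. Negative index -5 maps to positive index 6 + (-5) = 1. data[1] = 12.
data has length 6. Negative index -2 maps to positive index 6 + (-2) = 4. data[4] = 73.
Sum: 12 + 73 = 85.

85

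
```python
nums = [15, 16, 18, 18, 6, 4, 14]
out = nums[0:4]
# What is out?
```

nums has length 7. The slice nums[0:4] selects indices [0, 1, 2, 3] (0->15, 1->16, 2->18, 3->18), giving [15, 16, 18, 18].

[15, 16, 18, 18]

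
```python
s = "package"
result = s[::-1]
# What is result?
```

s has length 7. The slice s[::-1] selects indices [6, 5, 4, 3, 2, 1, 0] (6->'e', 5->'g', 4->'a', 3->'k', 2->'c', 1->'a', 0->'p'), giving 'egakcap'.

'egakcap'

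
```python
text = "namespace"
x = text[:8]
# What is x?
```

text has length 9. The slice text[:8] selects indices [0, 1, 2, 3, 4, 5, 6, 7] (0->'n', 1->'a', 2->'m', 3->'e', 4->'s', 5->'p', 6->'a', 7->'c'), giving 'namespac'.

'namespac'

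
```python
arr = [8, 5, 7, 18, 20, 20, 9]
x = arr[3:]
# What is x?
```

arr has length 7. The slice arr[3:] selects indices [3, 4, 5, 6] (3->18, 4->20, 5->20, 6->9), giving [18, 20, 20, 9].

[18, 20, 20, 9]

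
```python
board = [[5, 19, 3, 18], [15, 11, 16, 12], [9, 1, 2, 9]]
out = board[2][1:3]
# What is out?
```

board[2] = [9, 1, 2, 9]. board[2] has length 4. The slice board[2][1:3] selects indices [1, 2] (1->1, 2->2), giving [1, 2].

[1, 2]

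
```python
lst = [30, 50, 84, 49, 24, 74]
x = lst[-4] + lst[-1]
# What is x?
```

lst has length 6. Negative index -4 maps to positive index 6 + (-4) = 2. lst[2] = 84.
lst has length 6. Negative index -1 maps to positive index 6 + (-1) = 5. lst[5] = 74.
Sum: 84 + 74 = 158.

158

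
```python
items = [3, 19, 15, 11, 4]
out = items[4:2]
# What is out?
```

items has length 5. The slice items[4:2] resolves to an empty index range, so the result is [].

[]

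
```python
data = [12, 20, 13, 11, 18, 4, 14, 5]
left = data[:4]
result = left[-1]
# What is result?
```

data has length 8. The slice data[:4] selects indices [0, 1, 2, 3] (0->12, 1->20, 2->13, 3->11), giving [12, 20, 13, 11]. So left = [12, 20, 13, 11]. Then left[-1] = 11.

11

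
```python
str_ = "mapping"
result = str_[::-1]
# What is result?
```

str_ has length 7. The slice str_[::-1] selects indices [6, 5, 4, 3, 2, 1, 0] (6->'g', 5->'n', 4->'i', 3->'p', 2->'p', 1->'a', 0->'m'), giving 'gnippam'.

'gnippam'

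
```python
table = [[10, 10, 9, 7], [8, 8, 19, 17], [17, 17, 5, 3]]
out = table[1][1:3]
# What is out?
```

table[1] = [8, 8, 19, 17]. table[1] has length 4. The slice table[1][1:3] selects indices [1, 2] (1->8, 2->19), giving [8, 19].

[8, 19]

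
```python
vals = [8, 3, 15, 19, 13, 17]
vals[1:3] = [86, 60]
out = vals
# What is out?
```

vals starts as [8, 3, 15, 19, 13, 17] (length 6). The slice vals[1:3] covers indices [1, 2] with values [3, 15]. Replacing that slice with [86, 60] (same length) produces [8, 86, 60, 19, 13, 17].

[8, 86, 60, 19, 13, 17]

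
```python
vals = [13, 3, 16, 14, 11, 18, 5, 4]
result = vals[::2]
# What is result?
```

vals has length 8. The slice vals[::2] selects indices [0, 2, 4, 6] (0->13, 2->16, 4->11, 6->5), giving [13, 16, 11, 5].

[13, 16, 11, 5]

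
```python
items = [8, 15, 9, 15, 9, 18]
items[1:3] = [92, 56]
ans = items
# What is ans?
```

items starts as [8, 15, 9, 15, 9, 18] (length 6). The slice items[1:3] covers indices [1, 2] with values [15, 9]. Replacing that slice with [92, 56] (same length) produces [8, 92, 56, 15, 9, 18].

[8, 92, 56, 15, 9, 18]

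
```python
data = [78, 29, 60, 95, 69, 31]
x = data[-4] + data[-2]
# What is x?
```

data has length 6. Negative index -4 maps to positive index 6 + (-4) = 2. data[2] = 60.
data has length 6. Negative index -2 maps to positive index 6 + (-2) = 4. data[4] = 69.
Sum: 60 + 69 = 129.

129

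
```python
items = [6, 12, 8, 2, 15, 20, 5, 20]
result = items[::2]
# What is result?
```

items has length 8. The slice items[::2] selects indices [0, 2, 4, 6] (0->6, 2->8, 4->15, 6->5), giving [6, 8, 15, 5].

[6, 8, 15, 5]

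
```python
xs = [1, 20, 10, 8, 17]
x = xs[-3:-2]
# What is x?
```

xs has length 5. The slice xs[-3:-2] selects indices [2] (2->10), giving [10].

[10]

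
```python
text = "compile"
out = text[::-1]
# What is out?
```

text has length 7. The slice text[::-1] selects indices [6, 5, 4, 3, 2, 1, 0] (6->'e', 5->'l', 4->'i', 3->'p', 2->'m', 1->'o', 0->'c'), giving 'elipmoc'.

'elipmoc'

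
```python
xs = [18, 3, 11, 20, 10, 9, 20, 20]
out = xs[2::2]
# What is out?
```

xs has length 8. The slice xs[2::2] selects indices [2, 4, 6] (2->11, 4->10, 6->20), giving [11, 10, 20].

[11, 10, 20]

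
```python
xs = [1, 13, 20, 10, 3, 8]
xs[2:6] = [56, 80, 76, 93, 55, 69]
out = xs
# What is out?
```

xs starts as [1, 13, 20, 10, 3, 8] (length 6). The slice xs[2:6] covers indices [2, 3, 4, 5] with values [20, 10, 3, 8]. Replacing that slice with [56, 80, 76, 93, 55, 69] (different length) produces [1, 13, 56, 80, 76, 93, 55, 69].

[1, 13, 56, 80, 76, 93, 55, 69]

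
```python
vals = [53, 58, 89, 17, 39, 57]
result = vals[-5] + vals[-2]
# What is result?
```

vals has length 6. Negative index -5 maps to positive index 6 + (-5) = 1. vals[1] = 58.
vals has length 6. Negative index -2 maps to positive index 6 + (-2) = 4. vals[4] = 39.
Sum: 58 + 39 = 97.

97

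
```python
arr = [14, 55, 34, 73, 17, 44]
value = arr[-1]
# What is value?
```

arr has length 6. Negative index -1 maps to positive index 6 + (-1) = 5. arr[5] = 44.

44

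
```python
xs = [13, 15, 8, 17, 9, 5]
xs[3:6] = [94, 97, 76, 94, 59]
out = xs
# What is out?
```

xs starts as [13, 15, 8, 17, 9, 5] (length 6). The slice xs[3:6] covers indices [3, 4, 5] with values [17, 9, 5]. Replacing that slice with [94, 97, 76, 94, 59] (different length) produces [13, 15, 8, 94, 97, 76, 94, 59].

[13, 15, 8, 94, 97, 76, 94, 59]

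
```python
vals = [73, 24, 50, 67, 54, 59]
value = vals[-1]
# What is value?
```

vals has length 6. Negative index -1 maps to positive index 6 + (-1) = 5. vals[5] = 59.

59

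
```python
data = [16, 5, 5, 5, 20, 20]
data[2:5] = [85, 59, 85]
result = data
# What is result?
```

data starts as [16, 5, 5, 5, 20, 20] (length 6). The slice data[2:5] covers indices [2, 3, 4] with values [5, 5, 20]. Replacing that slice with [85, 59, 85] (same length) produces [16, 5, 85, 59, 85, 20].

[16, 5, 85, 59, 85, 20]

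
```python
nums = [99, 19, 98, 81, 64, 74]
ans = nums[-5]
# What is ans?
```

nums has length 6. Negative index -5 maps to positive index 6 + (-5) = 1. nums[1] = 19.

19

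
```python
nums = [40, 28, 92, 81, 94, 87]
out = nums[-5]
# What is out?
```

nums has length 6. Negative index -5 maps to positive index 6 + (-5) = 1. nums[1] = 28.

28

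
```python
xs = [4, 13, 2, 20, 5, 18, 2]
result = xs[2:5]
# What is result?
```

xs has length 7. The slice xs[2:5] selects indices [2, 3, 4] (2->2, 3->20, 4->5), giving [2, 20, 5].

[2, 20, 5]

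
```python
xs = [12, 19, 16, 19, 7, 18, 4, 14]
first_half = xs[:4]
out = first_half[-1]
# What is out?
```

xs has length 8. The slice xs[:4] selects indices [0, 1, 2, 3] (0->12, 1->19, 2->16, 3->19), giving [12, 19, 16, 19]. So first_half = [12, 19, 16, 19]. Then first_half[-1] = 19.

19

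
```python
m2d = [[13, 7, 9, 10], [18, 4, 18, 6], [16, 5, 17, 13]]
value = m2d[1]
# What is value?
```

m2d has 3 rows. Row 1 is [18, 4, 18, 6].

[18, 4, 18, 6]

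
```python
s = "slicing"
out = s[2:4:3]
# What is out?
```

s has length 7. The slice s[2:4:3] selects indices [2] (2->'i'), giving 'i'.

'i'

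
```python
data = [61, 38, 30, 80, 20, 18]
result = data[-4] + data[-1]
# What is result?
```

data has length 6. Negative index -4 maps to positive index 6 + (-4) = 2. data[2] = 30.
data has length 6. Negative index -1 maps to positive index 6 + (-1) = 5. data[5] = 18.
Sum: 30 + 18 = 48.

48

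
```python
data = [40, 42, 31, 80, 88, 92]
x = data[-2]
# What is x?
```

data has length 6. Negative index -2 maps to positive index 6 + (-2) = 4. data[4] = 88.

88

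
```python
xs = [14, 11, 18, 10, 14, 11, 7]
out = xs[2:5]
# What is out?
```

xs has length 7. The slice xs[2:5] selects indices [2, 3, 4] (2->18, 3->10, 4->14), giving [18, 10, 14].

[18, 10, 14]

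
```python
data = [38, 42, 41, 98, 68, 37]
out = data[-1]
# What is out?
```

data has length 6. Negative index -1 maps to positive index 6 + (-1) = 5. data[5] = 37.

37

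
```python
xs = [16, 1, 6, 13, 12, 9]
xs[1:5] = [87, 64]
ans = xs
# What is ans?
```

xs starts as [16, 1, 6, 13, 12, 9] (length 6). The slice xs[1:5] covers indices [1, 2, 3, 4] with values [1, 6, 13, 12]. Replacing that slice with [87, 64] (different length) produces [16, 87, 64, 9].

[16, 87, 64, 9]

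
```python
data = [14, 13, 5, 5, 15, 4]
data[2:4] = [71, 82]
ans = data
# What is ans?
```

data starts as [14, 13, 5, 5, 15, 4] (length 6). The slice data[2:4] covers indices [2, 3] with values [5, 5]. Replacing that slice with [71, 82] (same length) produces [14, 13, 71, 82, 15, 4].

[14, 13, 71, 82, 15, 4]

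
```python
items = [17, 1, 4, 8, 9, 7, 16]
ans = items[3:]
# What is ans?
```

items has length 7. The slice items[3:] selects indices [3, 4, 5, 6] (3->8, 4->9, 5->7, 6->16), giving [8, 9, 7, 16].

[8, 9, 7, 16]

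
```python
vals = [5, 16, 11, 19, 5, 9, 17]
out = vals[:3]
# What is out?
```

vals has length 7. The slice vals[:3] selects indices [0, 1, 2] (0->5, 1->16, 2->11), giving [5, 16, 11].

[5, 16, 11]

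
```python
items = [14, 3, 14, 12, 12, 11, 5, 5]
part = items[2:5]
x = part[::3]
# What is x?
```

items has length 8. The slice items[2:5] selects indices [2, 3, 4] (2->14, 3->12, 4->12), giving [14, 12, 12]. So part = [14, 12, 12]. part has length 3. The slice part[::3] selects indices [0] (0->14), giving [14].

[14]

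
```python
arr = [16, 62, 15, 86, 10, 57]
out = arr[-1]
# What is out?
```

arr has length 6. Negative index -1 maps to positive index 6 + (-1) = 5. arr[5] = 57.

57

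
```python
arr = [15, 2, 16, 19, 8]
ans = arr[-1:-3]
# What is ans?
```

arr has length 5. The slice arr[-1:-3] resolves to an empty index range, so the result is [].

[]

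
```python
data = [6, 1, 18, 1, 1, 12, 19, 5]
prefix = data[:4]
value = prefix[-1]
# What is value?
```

data has length 8. The slice data[:4] selects indices [0, 1, 2, 3] (0->6, 1->1, 2->18, 3->1), giving [6, 1, 18, 1]. So prefix = [6, 1, 18, 1]. Then prefix[-1] = 1.

1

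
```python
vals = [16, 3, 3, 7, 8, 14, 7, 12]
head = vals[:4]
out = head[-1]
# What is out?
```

vals has length 8. The slice vals[:4] selects indices [0, 1, 2, 3] (0->16, 1->3, 2->3, 3->7), giving [16, 3, 3, 7]. So head = [16, 3, 3, 7]. Then head[-1] = 7.

7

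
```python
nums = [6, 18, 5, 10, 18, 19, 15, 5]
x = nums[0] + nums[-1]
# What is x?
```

nums has length 8. nums[0] = 6.
nums has length 8. Negative index -1 maps to positive index 8 + (-1) = 7. nums[7] = 5.
Sum: 6 + 5 = 11.

11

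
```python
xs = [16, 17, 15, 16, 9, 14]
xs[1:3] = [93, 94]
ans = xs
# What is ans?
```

xs starts as [16, 17, 15, 16, 9, 14] (length 6). The slice xs[1:3] covers indices [1, 2] with values [17, 15]. Replacing that slice with [93, 94] (same length) produces [16, 93, 94, 16, 9, 14].

[16, 93, 94, 16, 9, 14]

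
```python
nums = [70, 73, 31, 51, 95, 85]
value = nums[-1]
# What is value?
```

nums has length 6. Negative index -1 maps to positive index 6 + (-1) = 5. nums[5] = 85.

85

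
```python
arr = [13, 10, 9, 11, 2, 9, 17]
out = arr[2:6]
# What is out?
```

arr has length 7. The slice arr[2:6] selects indices [2, 3, 4, 5] (2->9, 3->11, 4->2, 5->9), giving [9, 11, 2, 9].

[9, 11, 2, 9]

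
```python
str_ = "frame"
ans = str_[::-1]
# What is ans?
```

str_ has length 5. The slice str_[::-1] selects indices [4, 3, 2, 1, 0] (4->'e', 3->'m', 2->'a', 1->'r', 0->'f'), giving 'emarf'.

'emarf'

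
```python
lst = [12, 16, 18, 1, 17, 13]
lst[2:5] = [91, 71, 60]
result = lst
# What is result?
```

lst starts as [12, 16, 18, 1, 17, 13] (length 6). The slice lst[2:5] covers indices [2, 3, 4] with values [18, 1, 17]. Replacing that slice with [91, 71, 60] (same length) produces [12, 16, 91, 71, 60, 13].

[12, 16, 91, 71, 60, 13]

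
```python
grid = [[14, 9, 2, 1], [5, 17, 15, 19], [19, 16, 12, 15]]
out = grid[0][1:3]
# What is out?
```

grid[0] = [14, 9, 2, 1]. grid[0] has length 4. The slice grid[0][1:3] selects indices [1, 2] (1->9, 2->2), giving [9, 2].

[9, 2]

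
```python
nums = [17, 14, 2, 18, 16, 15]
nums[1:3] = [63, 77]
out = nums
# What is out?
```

nums starts as [17, 14, 2, 18, 16, 15] (length 6). The slice nums[1:3] covers indices [1, 2] with values [14, 2]. Replacing that slice with [63, 77] (same length) produces [17, 63, 77, 18, 16, 15].

[17, 63, 77, 18, 16, 15]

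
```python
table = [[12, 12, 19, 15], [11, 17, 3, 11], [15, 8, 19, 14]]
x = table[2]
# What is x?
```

table has 3 rows. Row 2 is [15, 8, 19, 14].

[15, 8, 19, 14]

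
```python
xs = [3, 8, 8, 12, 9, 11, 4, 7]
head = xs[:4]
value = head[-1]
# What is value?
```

xs has length 8. The slice xs[:4] selects indices [0, 1, 2, 3] (0->3, 1->8, 2->8, 3->12), giving [3, 8, 8, 12]. So head = [3, 8, 8, 12]. Then head[-1] = 12.

12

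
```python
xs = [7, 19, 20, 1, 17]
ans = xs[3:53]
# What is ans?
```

xs has length 5. The slice xs[3:53] selects indices [3, 4] (3->1, 4->17), giving [1, 17].

[1, 17]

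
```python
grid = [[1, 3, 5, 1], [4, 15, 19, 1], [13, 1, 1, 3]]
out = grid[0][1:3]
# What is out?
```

grid[0] = [1, 3, 5, 1]. grid[0] has length 4. The slice grid[0][1:3] selects indices [1, 2] (1->3, 2->5), giving [3, 5].

[3, 5]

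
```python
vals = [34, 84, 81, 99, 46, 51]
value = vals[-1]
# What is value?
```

vals has length 6. Negative index -1 maps to positive index 6 + (-1) = 5. vals[5] = 51.

51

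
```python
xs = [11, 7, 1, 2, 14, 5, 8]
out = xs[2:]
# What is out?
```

xs has length 7. The slice xs[2:] selects indices [2, 3, 4, 5, 6] (2->1, 3->2, 4->14, 5->5, 6->8), giving [1, 2, 14, 5, 8].

[1, 2, 14, 5, 8]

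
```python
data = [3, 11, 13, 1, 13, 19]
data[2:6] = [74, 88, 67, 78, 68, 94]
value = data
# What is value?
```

data starts as [3, 11, 13, 1, 13, 19] (length 6). The slice data[2:6] covers indices [2, 3, 4, 5] with values [13, 1, 13, 19]. Replacing that slice with [74, 88, 67, 78, 68, 94] (different length) produces [3, 11, 74, 88, 67, 78, 68, 94].

[3, 11, 74, 88, 67, 78, 68, 94]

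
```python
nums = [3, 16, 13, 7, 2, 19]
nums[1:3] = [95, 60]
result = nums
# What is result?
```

nums starts as [3, 16, 13, 7, 2, 19] (length 6). The slice nums[1:3] covers indices [1, 2] with values [16, 13]. Replacing that slice with [95, 60] (same length) produces [3, 95, 60, 7, 2, 19].

[3, 95, 60, 7, 2, 19]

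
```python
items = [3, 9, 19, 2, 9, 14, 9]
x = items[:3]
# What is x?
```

items has length 7. The slice items[:3] selects indices [0, 1, 2] (0->3, 1->9, 2->19), giving [3, 9, 19].

[3, 9, 19]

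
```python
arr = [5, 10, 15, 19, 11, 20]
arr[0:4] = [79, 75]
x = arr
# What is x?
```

arr starts as [5, 10, 15, 19, 11, 20] (length 6). The slice arr[0:4] covers indices [0, 1, 2, 3] with values [5, 10, 15, 19]. Replacing that slice with [79, 75] (different length) produces [79, 75, 11, 20].

[79, 75, 11, 20]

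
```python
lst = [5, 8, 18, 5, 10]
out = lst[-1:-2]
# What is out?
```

lst has length 5. The slice lst[-1:-2] resolves to an empty index range, so the result is [].

[]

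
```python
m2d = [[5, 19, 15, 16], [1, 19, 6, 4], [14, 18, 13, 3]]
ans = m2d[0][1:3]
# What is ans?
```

m2d[0] = [5, 19, 15, 16]. m2d[0] has length 4. The slice m2d[0][1:3] selects indices [1, 2] (1->19, 2->15), giving [19, 15].

[19, 15]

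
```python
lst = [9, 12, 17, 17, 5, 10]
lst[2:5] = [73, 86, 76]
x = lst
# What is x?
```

lst starts as [9, 12, 17, 17, 5, 10] (length 6). The slice lst[2:5] covers indices [2, 3, 4] with values [17, 17, 5]. Replacing that slice with [73, 86, 76] (same length) produces [9, 12, 73, 86, 76, 10].

[9, 12, 73, 86, 76, 10]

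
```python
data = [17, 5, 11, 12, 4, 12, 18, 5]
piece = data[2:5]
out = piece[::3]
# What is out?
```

data has length 8. The slice data[2:5] selects indices [2, 3, 4] (2->11, 3->12, 4->4), giving [11, 12, 4]. So piece = [11, 12, 4]. piece has length 3. The slice piece[::3] selects indices [0] (0->11), giving [11].

[11]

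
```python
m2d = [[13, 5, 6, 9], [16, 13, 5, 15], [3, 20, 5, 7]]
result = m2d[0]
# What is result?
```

m2d has 3 rows. Row 0 is [13, 5, 6, 9].

[13, 5, 6, 9]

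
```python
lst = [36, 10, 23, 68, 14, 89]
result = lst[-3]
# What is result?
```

lst has length 6. Negative index -3 maps to positive index 6 + (-3) = 3. lst[3] = 68.

68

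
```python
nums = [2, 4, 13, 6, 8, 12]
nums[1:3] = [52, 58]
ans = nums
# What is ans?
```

nums starts as [2, 4, 13, 6, 8, 12] (length 6). The slice nums[1:3] covers indices [1, 2] with values [4, 13]. Replacing that slice with [52, 58] (same length) produces [2, 52, 58, 6, 8, 12].

[2, 52, 58, 6, 8, 12]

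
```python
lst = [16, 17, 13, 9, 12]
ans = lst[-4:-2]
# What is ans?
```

lst has length 5. The slice lst[-4:-2] selects indices [1, 2] (1->17, 2->13), giving [17, 13].

[17, 13]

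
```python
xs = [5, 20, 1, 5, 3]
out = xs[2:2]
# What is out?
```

xs has length 5. The slice xs[2:2] resolves to an empty index range, so the result is [].

[]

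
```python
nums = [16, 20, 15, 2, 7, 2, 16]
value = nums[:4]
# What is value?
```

nums has length 7. The slice nums[:4] selects indices [0, 1, 2, 3] (0->16, 1->20, 2->15, 3->2), giving [16, 20, 15, 2].

[16, 20, 15, 2]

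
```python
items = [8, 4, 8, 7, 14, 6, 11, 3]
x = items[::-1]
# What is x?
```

items has length 8. The slice items[::-1] selects indices [7, 6, 5, 4, 3, 2, 1, 0] (7->3, 6->11, 5->6, 4->14, 3->7, 2->8, 1->4, 0->8), giving [3, 11, 6, 14, 7, 8, 4, 8].

[3, 11, 6, 14, 7, 8, 4, 8]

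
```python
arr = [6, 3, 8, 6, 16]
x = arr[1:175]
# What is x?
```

arr has length 5. The slice arr[1:175] selects indices [1, 2, 3, 4] (1->3, 2->8, 3->6, 4->16), giving [3, 8, 6, 16].

[3, 8, 6, 16]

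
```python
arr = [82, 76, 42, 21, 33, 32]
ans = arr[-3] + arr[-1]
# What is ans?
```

arr has length 6. Negative index -3 maps to positive index 6 + (-3) = 3. arr[3] = 21.
arr has length 6. Negative index -1 maps to positive index 6 + (-1) = 5. arr[5] = 32.
Sum: 21 + 32 = 53.

53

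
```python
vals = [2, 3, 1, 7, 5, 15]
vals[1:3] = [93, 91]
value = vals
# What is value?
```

vals starts as [2, 3, 1, 7, 5, 15] (length 6). The slice vals[1:3] covers indices [1, 2] with values [3, 1]. Replacing that slice with [93, 91] (same length) produces [2, 93, 91, 7, 5, 15].

[2, 93, 91, 7, 5, 15]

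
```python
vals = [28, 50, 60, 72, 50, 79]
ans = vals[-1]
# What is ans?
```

vals has length 6. Negative index -1 maps to positive index 6 + (-1) = 5. vals[5] = 79.

79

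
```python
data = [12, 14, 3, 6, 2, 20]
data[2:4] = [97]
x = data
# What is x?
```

data starts as [12, 14, 3, 6, 2, 20] (length 6). The slice data[2:4] covers indices [2, 3] with values [3, 6]. Replacing that slice with [97] (different length) produces [12, 14, 97, 2, 20].

[12, 14, 97, 2, 20]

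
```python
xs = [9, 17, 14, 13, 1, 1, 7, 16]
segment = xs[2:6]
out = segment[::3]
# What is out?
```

xs has length 8. The slice xs[2:6] selects indices [2, 3, 4, 5] (2->14, 3->13, 4->1, 5->1), giving [14, 13, 1, 1]. So segment = [14, 13, 1, 1]. segment has length 4. The slice segment[::3] selects indices [0, 3] (0->14, 3->1), giving [14, 1].

[14, 1]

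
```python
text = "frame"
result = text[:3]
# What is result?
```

text has length 5. The slice text[:3] selects indices [0, 1, 2] (0->'f', 1->'r', 2->'a'), giving 'fra'.

'fra'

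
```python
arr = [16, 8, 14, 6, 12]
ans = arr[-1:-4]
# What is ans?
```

arr has length 5. The slice arr[-1:-4] resolves to an empty index range, so the result is [].

[]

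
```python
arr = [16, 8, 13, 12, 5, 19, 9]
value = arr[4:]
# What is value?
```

arr has length 7. The slice arr[4:] selects indices [4, 5, 6] (4->5, 5->19, 6->9), giving [5, 19, 9].

[5, 19, 9]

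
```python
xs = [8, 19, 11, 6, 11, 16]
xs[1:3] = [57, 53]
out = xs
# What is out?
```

xs starts as [8, 19, 11, 6, 11, 16] (length 6). The slice xs[1:3] covers indices [1, 2] with values [19, 11]. Replacing that slice with [57, 53] (same length) produces [8, 57, 53, 6, 11, 16].

[8, 57, 53, 6, 11, 16]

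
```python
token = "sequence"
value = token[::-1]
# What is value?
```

token has length 8. The slice token[::-1] selects indices [7, 6, 5, 4, 3, 2, 1, 0] (7->'e', 6->'c', 5->'n', 4->'e', 3->'u', 2->'q', 1->'e', 0->'s'), giving 'ecneuqes'.

'ecneuqes'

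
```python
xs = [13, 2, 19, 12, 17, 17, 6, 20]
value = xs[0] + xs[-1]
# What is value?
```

xs has length 8. xs[0] = 13.
xs has length 8. Negative index -1 maps to positive index 8 + (-1) = 7. xs[7] = 20.
Sum: 13 + 20 = 33.

33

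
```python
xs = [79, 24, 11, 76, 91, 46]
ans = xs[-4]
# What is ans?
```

xs has length 6. Negative index -4 maps to positive index 6 + (-4) = 2. xs[2] = 11.

11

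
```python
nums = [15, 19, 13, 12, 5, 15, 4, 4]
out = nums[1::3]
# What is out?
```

nums has length 8. The slice nums[1::3] selects indices [1, 4, 7] (1->19, 4->5, 7->4), giving [19, 5, 4].

[19, 5, 4]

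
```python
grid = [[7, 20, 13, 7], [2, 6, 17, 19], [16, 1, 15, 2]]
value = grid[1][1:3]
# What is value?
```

grid[1] = [2, 6, 17, 19]. grid[1] has length 4. The slice grid[1][1:3] selects indices [1, 2] (1->6, 2->17), giving [6, 17].

[6, 17]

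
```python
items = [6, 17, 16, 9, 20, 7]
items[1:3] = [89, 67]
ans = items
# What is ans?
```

items starts as [6, 17, 16, 9, 20, 7] (length 6). The slice items[1:3] covers indices [1, 2] with values [17, 16]. Replacing that slice with [89, 67] (same length) produces [6, 89, 67, 9, 20, 7].

[6, 89, 67, 9, 20, 7]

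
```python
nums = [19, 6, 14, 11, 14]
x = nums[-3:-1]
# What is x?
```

nums has length 5. The slice nums[-3:-1] selects indices [2, 3] (2->14, 3->11), giving [14, 11].

[14, 11]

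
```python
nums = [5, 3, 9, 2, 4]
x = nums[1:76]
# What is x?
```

nums has length 5. The slice nums[1:76] selects indices [1, 2, 3, 4] (1->3, 2->9, 3->2, 4->4), giving [3, 9, 2, 4].

[3, 9, 2, 4]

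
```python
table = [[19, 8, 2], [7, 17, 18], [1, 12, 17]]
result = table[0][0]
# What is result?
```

table[0] = [19, 8, 2]. Taking column 0 of that row yields 19.

19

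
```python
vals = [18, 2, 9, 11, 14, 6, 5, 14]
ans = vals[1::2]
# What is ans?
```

vals has length 8. The slice vals[1::2] selects indices [1, 3, 5, 7] (1->2, 3->11, 5->6, 7->14), giving [2, 11, 6, 14].

[2, 11, 6, 14]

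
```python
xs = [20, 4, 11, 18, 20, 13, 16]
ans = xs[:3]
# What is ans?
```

xs has length 7. The slice xs[:3] selects indices [0, 1, 2] (0->20, 1->4, 2->11), giving [20, 4, 11].

[20, 4, 11]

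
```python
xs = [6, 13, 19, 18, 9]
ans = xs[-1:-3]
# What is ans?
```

xs has length 5. The slice xs[-1:-3] resolves to an empty index range, so the result is [].

[]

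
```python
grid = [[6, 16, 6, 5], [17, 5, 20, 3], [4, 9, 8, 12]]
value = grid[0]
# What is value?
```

grid has 3 rows. Row 0 is [6, 16, 6, 5].

[6, 16, 6, 5]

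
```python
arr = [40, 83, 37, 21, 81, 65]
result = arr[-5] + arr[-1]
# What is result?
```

arr has length 6. Negative index -5 maps to positive index 6 + (-5) = 1. arr[1] = 83.
arr has length 6. Negative index -1 maps to positive index 6 + (-1) = 5. arr[5] = 65.
Sum: 83 + 65 = 148.

148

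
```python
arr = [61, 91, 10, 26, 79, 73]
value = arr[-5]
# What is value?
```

arr has length 6. Negative index -5 maps to positive index 6 + (-5) = 1. arr[1] = 91.

91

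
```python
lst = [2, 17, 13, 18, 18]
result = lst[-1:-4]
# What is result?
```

lst has length 5. The slice lst[-1:-4] resolves to an empty index range, so the result is [].

[]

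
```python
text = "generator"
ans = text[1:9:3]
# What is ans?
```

text has length 9. The slice text[1:9:3] selects indices [1, 4, 7] (1->'e', 4->'r', 7->'o'), giving 'ero'.

'ero'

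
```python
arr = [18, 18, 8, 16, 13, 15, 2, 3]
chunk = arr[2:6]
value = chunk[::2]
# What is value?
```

arr has length 8. The slice arr[2:6] selects indices [2, 3, 4, 5] (2->8, 3->16, 4->13, 5->15), giving [8, 16, 13, 15]. So chunk = [8, 16, 13, 15]. chunk has length 4. The slice chunk[::2] selects indices [0, 2] (0->8, 2->13), giving [8, 13].

[8, 13]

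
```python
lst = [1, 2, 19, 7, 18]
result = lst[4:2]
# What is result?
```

lst has length 5. The slice lst[4:2] resolves to an empty index range, so the result is [].

[]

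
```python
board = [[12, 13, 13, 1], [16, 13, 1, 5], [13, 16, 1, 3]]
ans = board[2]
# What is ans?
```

board has 3 rows. Row 2 is [13, 16, 1, 3].

[13, 16, 1, 3]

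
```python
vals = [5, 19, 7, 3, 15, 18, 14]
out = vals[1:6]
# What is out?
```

vals has length 7. The slice vals[1:6] selects indices [1, 2, 3, 4, 5] (1->19, 2->7, 3->3, 4->15, 5->18), giving [19, 7, 3, 15, 18].

[19, 7, 3, 15, 18]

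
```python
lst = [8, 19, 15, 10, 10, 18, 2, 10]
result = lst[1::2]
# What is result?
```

lst has length 8. The slice lst[1::2] selects indices [1, 3, 5, 7] (1->19, 3->10, 5->18, 7->10), giving [19, 10, 18, 10].

[19, 10, 18, 10]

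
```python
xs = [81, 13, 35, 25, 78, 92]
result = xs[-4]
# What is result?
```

xs has length 6. Negative index -4 maps to positive index 6 + (-4) = 2. xs[2] = 35.

35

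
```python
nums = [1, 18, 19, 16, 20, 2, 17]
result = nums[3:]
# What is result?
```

nums has length 7. The slice nums[3:] selects indices [3, 4, 5, 6] (3->16, 4->20, 5->2, 6->17), giving [16, 20, 2, 17].

[16, 20, 2, 17]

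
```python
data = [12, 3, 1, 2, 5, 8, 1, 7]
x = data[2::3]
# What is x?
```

data has length 8. The slice data[2::3] selects indices [2, 5] (2->1, 5->8), giving [1, 8].

[1, 8]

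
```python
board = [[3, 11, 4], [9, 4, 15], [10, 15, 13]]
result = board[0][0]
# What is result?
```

board[0] = [3, 11, 4]. Taking column 0 of that row yields 3.

3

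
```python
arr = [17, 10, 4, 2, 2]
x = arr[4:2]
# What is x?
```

arr has length 5. The slice arr[4:2] resolves to an empty index range, so the result is [].

[]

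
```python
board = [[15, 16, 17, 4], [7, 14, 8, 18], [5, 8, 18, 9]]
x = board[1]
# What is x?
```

board has 3 rows. Row 1 is [7, 14, 8, 18].

[7, 14, 8, 18]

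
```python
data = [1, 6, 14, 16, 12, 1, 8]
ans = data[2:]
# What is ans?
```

data has length 7. The slice data[2:] selects indices [2, 3, 4, 5, 6] (2->14, 3->16, 4->12, 5->1, 6->8), giving [14, 16, 12, 1, 8].

[14, 16, 12, 1, 8]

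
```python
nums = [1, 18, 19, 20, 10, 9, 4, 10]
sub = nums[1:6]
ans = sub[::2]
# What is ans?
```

nums has length 8. The slice nums[1:6] selects indices [1, 2, 3, 4, 5] (1->18, 2->19, 3->20, 4->10, 5->9), giving [18, 19, 20, 10, 9]. So sub = [18, 19, 20, 10, 9]. sub has length 5. The slice sub[::2] selects indices [0, 2, 4] (0->18, 2->20, 4->9), giving [18, 20, 9].

[18, 20, 9]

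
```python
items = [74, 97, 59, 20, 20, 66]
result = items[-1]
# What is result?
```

items has length 6. Negative index -1 maps to positive index 6 + (-1) = 5. items[5] = 66.

66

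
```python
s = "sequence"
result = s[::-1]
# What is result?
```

s has length 8. The slice s[::-1] selects indices [7, 6, 5, 4, 3, 2, 1, 0] (7->'e', 6->'c', 5->'n', 4->'e', 3->'u', 2->'q', 1->'e', 0->'s'), giving 'ecneuqes'.

'ecneuqes'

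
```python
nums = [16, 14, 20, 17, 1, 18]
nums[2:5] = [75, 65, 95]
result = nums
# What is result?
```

nums starts as [16, 14, 20, 17, 1, 18] (length 6). The slice nums[2:5] covers indices [2, 3, 4] with values [20, 17, 1]. Replacing that slice with [75, 65, 95] (same length) produces [16, 14, 75, 65, 95, 18].

[16, 14, 75, 65, 95, 18]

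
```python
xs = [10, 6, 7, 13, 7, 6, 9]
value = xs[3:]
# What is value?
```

xs has length 7. The slice xs[3:] selects indices [3, 4, 5, 6] (3->13, 4->7, 5->6, 6->9), giving [13, 7, 6, 9].

[13, 7, 6, 9]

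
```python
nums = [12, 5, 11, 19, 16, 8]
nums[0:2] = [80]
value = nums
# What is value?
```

nums starts as [12, 5, 11, 19, 16, 8] (length 6). The slice nums[0:2] covers indices [0, 1] with values [12, 5]. Replacing that slice with [80] (different length) produces [80, 11, 19, 16, 8].

[80, 11, 19, 16, 8]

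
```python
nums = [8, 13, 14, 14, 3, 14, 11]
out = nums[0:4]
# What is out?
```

nums has length 7. The slice nums[0:4] selects indices [0, 1, 2, 3] (0->8, 1->13, 2->14, 3->14), giving [8, 13, 14, 14].

[8, 13, 14, 14]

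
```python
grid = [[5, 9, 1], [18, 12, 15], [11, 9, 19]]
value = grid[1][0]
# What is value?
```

grid[1] = [18, 12, 15]. Taking column 0 of that row yields 18.

18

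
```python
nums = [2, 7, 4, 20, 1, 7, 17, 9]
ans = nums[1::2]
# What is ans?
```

nums has length 8. The slice nums[1::2] selects indices [1, 3, 5, 7] (1->7, 3->20, 5->7, 7->9), giving [7, 20, 7, 9].

[7, 20, 7, 9]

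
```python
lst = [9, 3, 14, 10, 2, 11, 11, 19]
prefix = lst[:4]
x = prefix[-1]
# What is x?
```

lst has length 8. The slice lst[:4] selects indices [0, 1, 2, 3] (0->9, 1->3, 2->14, 3->10), giving [9, 3, 14, 10]. So prefix = [9, 3, 14, 10]. Then prefix[-1] = 10.

10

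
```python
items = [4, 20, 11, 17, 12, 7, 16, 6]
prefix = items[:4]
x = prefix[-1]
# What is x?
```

items has length 8. The slice items[:4] selects indices [0, 1, 2, 3] (0->4, 1->20, 2->11, 3->17), giving [4, 20, 11, 17]. So prefix = [4, 20, 11, 17]. Then prefix[-1] = 17.

17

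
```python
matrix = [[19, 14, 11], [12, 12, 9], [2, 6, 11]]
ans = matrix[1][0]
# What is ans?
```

matrix[1] = [12, 12, 9]. Taking column 0 of that row yields 12.

12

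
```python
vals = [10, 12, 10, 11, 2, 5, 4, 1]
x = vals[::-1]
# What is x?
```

vals has length 8. The slice vals[::-1] selects indices [7, 6, 5, 4, 3, 2, 1, 0] (7->1, 6->4, 5->5, 4->2, 3->11, 2->10, 1->12, 0->10), giving [1, 4, 5, 2, 11, 10, 12, 10].

[1, 4, 5, 2, 11, 10, 12, 10]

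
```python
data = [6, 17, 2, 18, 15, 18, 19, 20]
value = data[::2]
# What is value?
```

data has length 8. The slice data[::2] selects indices [0, 2, 4, 6] (0->6, 2->2, 4->15, 6->19), giving [6, 2, 15, 19].

[6, 2, 15, 19]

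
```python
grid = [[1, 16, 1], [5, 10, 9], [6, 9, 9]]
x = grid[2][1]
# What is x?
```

grid[2] = [6, 9, 9]. Taking column 1 of that row yields 9.

9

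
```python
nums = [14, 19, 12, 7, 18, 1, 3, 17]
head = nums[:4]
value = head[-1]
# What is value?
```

nums has length 8. The slice nums[:4] selects indices [0, 1, 2, 3] (0->14, 1->19, 2->12, 3->7), giving [14, 19, 12, 7]. So head = [14, 19, 12, 7]. Then head[-1] = 7.

7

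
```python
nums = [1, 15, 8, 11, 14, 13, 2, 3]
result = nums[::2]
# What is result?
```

nums has length 8. The slice nums[::2] selects indices [0, 2, 4, 6] (0->1, 2->8, 4->14, 6->2), giving [1, 8, 14, 2].

[1, 8, 14, 2]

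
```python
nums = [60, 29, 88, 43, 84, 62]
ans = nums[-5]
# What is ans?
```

nums has length 6. Negative index -5 maps to positive index 6 + (-5) = 1. nums[1] = 29.

29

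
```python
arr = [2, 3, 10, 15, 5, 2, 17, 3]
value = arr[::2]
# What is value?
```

arr has length 8. The slice arr[::2] selects indices [0, 2, 4, 6] (0->2, 2->10, 4->5, 6->17), giving [2, 10, 5, 17].

[2, 10, 5, 17]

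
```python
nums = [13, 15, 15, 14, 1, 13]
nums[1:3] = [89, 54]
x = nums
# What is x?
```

nums starts as [13, 15, 15, 14, 1, 13] (length 6). The slice nums[1:3] covers indices [1, 2] with values [15, 15]. Replacing that slice with [89, 54] (same length) produces [13, 89, 54, 14, 1, 13].

[13, 89, 54, 14, 1, 13]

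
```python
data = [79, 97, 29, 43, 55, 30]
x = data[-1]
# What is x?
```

data has length 6. Negative index -1 maps to positive index 6 + (-1) = 5. data[5] = 30.

30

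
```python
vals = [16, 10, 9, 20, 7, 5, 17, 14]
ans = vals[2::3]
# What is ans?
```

vals has length 8. The slice vals[2::3] selects indices [2, 5] (2->9, 5->5), giving [9, 5].

[9, 5]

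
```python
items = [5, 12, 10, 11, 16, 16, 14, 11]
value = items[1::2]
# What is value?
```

items has length 8. The slice items[1::2] selects indices [1, 3, 5, 7] (1->12, 3->11, 5->16, 7->11), giving [12, 11, 16, 11].

[12, 11, 16, 11]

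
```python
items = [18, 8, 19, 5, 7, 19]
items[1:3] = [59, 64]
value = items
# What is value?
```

items starts as [18, 8, 19, 5, 7, 19] (length 6). The slice items[1:3] covers indices [1, 2] with values [8, 19]. Replacing that slice with [59, 64] (same length) produces [18, 59, 64, 5, 7, 19].

[18, 59, 64, 5, 7, 19]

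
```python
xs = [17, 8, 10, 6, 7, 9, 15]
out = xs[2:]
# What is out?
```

xs has length 7. The slice xs[2:] selects indices [2, 3, 4, 5, 6] (2->10, 3->6, 4->7, 5->9, 6->15), giving [10, 6, 7, 9, 15].

[10, 6, 7, 9, 15]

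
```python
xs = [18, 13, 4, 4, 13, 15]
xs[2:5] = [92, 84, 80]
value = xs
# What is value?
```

xs starts as [18, 13, 4, 4, 13, 15] (length 6). The slice xs[2:5] covers indices [2, 3, 4] with values [4, 4, 13]. Replacing that slice with [92, 84, 80] (same length) produces [18, 13, 92, 84, 80, 15].

[18, 13, 92, 84, 80, 15]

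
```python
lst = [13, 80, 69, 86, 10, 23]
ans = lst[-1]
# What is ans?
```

lst has length 6. Negative index -1 maps to positive index 6 + (-1) = 5. lst[5] = 23.

23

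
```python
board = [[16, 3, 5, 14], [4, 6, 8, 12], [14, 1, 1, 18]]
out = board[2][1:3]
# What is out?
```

board[2] = [14, 1, 1, 18]. board[2] has length 4. The slice board[2][1:3] selects indices [1, 2] (1->1, 2->1), giving [1, 1].

[1, 1]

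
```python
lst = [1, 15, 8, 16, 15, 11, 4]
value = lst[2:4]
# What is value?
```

lst has length 7. The slice lst[2:4] selects indices [2, 3] (2->8, 3->16), giving [8, 16].

[8, 16]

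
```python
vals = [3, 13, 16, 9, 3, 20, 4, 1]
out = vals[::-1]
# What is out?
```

vals has length 8. The slice vals[::-1] selects indices [7, 6, 5, 4, 3, 2, 1, 0] (7->1, 6->4, 5->20, 4->3, 3->9, 2->16, 1->13, 0->3), giving [1, 4, 20, 3, 9, 16, 13, 3].

[1, 4, 20, 3, 9, 16, 13, 3]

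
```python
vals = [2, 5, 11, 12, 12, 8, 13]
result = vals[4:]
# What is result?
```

vals has length 7. The slice vals[4:] selects indices [4, 5, 6] (4->12, 5->8, 6->13), giving [12, 8, 13].

[12, 8, 13]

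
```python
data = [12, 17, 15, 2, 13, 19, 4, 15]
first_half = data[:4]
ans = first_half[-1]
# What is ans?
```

data has length 8. The slice data[:4] selects indices [0, 1, 2, 3] (0->12, 1->17, 2->15, 3->2), giving [12, 17, 15, 2]. So first_half = [12, 17, 15, 2]. Then first_half[-1] = 2.

2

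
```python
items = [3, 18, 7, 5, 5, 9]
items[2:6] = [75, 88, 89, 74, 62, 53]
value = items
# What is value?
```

items starts as [3, 18, 7, 5, 5, 9] (length 6). The slice items[2:6] covers indices [2, 3, 4, 5] with values [7, 5, 5, 9]. Replacing that slice with [75, 88, 89, 74, 62, 53] (different length) produces [3, 18, 75, 88, 89, 74, 62, 53].

[3, 18, 75, 88, 89, 74, 62, 53]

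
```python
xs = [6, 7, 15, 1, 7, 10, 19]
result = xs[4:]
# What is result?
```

xs has length 7. The slice xs[4:] selects indices [4, 5, 6] (4->7, 5->10, 6->19), giving [7, 10, 19].

[7, 10, 19]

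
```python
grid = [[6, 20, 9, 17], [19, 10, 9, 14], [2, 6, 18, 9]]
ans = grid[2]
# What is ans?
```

grid has 3 rows. Row 2 is [2, 6, 18, 9].

[2, 6, 18, 9]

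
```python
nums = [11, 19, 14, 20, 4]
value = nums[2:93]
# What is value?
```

nums has length 5. The slice nums[2:93] selects indices [2, 3, 4] (2->14, 3->20, 4->4), giving [14, 20, 4].

[14, 20, 4]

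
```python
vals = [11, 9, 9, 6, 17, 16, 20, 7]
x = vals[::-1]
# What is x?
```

vals has length 8. The slice vals[::-1] selects indices [7, 6, 5, 4, 3, 2, 1, 0] (7->7, 6->20, 5->16, 4->17, 3->6, 2->9, 1->9, 0->11), giving [7, 20, 16, 17, 6, 9, 9, 11].

[7, 20, 16, 17, 6, 9, 9, 11]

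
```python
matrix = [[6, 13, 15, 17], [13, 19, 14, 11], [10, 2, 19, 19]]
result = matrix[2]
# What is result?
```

matrix has 3 rows. Row 2 is [10, 2, 19, 19].

[10, 2, 19, 19]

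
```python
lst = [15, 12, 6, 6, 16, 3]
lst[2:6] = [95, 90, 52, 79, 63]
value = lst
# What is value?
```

lst starts as [15, 12, 6, 6, 16, 3] (length 6). The slice lst[2:6] covers indices [2, 3, 4, 5] with values [6, 6, 16, 3]. Replacing that slice with [95, 90, 52, 79, 63] (different length) produces [15, 12, 95, 90, 52, 79, 63].

[15, 12, 95, 90, 52, 79, 63]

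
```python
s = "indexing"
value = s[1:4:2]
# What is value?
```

s has length 8. The slice s[1:4:2] selects indices [1, 3] (1->'n', 3->'e'), giving 'ne'.

'ne'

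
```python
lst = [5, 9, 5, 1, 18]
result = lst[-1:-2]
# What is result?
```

lst has length 5. The slice lst[-1:-2] resolves to an empty index range, so the result is [].

[]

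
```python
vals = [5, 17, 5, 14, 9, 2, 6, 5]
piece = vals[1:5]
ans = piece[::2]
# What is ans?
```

vals has length 8. The slice vals[1:5] selects indices [1, 2, 3, 4] (1->17, 2->5, 3->14, 4->9), giving [17, 5, 14, 9]. So piece = [17, 5, 14, 9]. piece has length 4. The slice piece[::2] selects indices [0, 2] (0->17, 2->14), giving [17, 14].

[17, 14]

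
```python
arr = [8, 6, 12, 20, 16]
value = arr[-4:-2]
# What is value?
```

arr has length 5. The slice arr[-4:-2] selects indices [1, 2] (1->6, 2->12), giving [6, 12].

[6, 12]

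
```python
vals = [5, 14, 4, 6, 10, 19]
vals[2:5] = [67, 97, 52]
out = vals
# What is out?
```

vals starts as [5, 14, 4, 6, 10, 19] (length 6). The slice vals[2:5] covers indices [2, 3, 4] with values [4, 6, 10]. Replacing that slice with [67, 97, 52] (same length) produces [5, 14, 67, 97, 52, 19].

[5, 14, 67, 97, 52, 19]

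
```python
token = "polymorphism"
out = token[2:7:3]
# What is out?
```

token has length 12. The slice token[2:7:3] selects indices [2, 5] (2->'l', 5->'o'), giving 'lo'.

'lo'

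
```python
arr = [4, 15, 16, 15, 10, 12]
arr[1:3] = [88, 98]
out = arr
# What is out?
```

arr starts as [4, 15, 16, 15, 10, 12] (length 6). The slice arr[1:3] covers indices [1, 2] with values [15, 16]. Replacing that slice with [88, 98] (same length) produces [4, 88, 98, 15, 10, 12].

[4, 88, 98, 15, 10, 12]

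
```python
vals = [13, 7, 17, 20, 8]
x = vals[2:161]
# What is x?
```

vals has length 5. The slice vals[2:161] selects indices [2, 3, 4] (2->17, 3->20, 4->8), giving [17, 20, 8].

[17, 20, 8]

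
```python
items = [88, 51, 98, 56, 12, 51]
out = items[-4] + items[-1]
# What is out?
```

items has length 6. Negative index -4 maps to positive index 6 + (-4) = 2. items[2] = 98.
items has length 6. Negative index -1 maps to positive index 6 + (-1) = 5. items[5] = 51.
Sum: 98 + 51 = 149.

149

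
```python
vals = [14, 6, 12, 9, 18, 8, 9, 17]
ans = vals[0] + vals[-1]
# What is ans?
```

vals has length 8. vals[0] = 14.
vals has length 8. Negative index -1 maps to positive index 8 + (-1) = 7. vals[7] = 17.
Sum: 14 + 17 = 31.

31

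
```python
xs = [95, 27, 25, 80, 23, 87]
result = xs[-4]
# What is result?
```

xs has length 6. Negative index -4 maps to positive index 6 + (-4) = 2. xs[2] = 25.

25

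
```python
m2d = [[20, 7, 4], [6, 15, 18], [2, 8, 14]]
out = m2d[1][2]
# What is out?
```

m2d[1] = [6, 15, 18]. Taking column 2 of that row yields 18.

18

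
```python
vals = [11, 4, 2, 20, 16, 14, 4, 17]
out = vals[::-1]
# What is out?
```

vals has length 8. The slice vals[::-1] selects indices [7, 6, 5, 4, 3, 2, 1, 0] (7->17, 6->4, 5->14, 4->16, 3->20, 2->2, 1->4, 0->11), giving [17, 4, 14, 16, 20, 2, 4, 11].

[17, 4, 14, 16, 20, 2, 4, 11]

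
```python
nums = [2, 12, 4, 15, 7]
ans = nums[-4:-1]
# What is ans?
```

nums has length 5. The slice nums[-4:-1] selects indices [1, 2, 3] (1->12, 2->4, 3->15), giving [12, 4, 15].

[12, 4, 15]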